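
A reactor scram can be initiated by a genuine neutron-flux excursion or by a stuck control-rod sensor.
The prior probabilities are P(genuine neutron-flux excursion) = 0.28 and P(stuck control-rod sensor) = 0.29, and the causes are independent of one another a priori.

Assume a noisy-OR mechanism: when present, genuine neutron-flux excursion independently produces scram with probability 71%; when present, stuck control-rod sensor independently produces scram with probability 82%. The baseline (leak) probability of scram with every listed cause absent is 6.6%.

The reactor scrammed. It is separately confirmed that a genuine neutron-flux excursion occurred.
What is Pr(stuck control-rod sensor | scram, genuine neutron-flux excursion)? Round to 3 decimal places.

Pr(stuck control-rod sensor | scram, genuine neutron-flux excursion) ≈ 0.348

Under noisy-OR, P(scram | causes) = 1 − (1−0.066)·∏(1−qᵢ) over the active causes.
P(scram | genuine neutron-flux excursion) = 0.72914*0.71 + 0.951245*0.29 = 0.517689 + 0.275861 = 0.793550
Of this, 0.275861 comes from 0.951245*0.29 (the stuck control-rod sensor=true cases).
P(stuck control-rod sensor | scram, genuine neutron-flux excursion) = 0.275861 / 0.793550 ≈ 0.348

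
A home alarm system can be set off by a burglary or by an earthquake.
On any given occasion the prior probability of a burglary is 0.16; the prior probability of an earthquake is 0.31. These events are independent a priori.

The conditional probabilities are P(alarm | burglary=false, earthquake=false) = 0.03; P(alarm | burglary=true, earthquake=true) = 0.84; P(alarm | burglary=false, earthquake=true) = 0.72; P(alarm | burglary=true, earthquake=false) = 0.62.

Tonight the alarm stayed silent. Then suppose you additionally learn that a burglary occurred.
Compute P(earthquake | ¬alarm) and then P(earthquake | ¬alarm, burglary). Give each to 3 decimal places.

Enumerate the 4 (burglary, earthquake) configurations and weight by the priors:
  P(¬alarm) = 0.97·0.84·0.69 + 0.28·0.84·0.31 + 0.38·0.16·0.69 + 0.16·0.16·0.31
        = 0.562212 + 0.072912 + 0.041952 + 0.007936 = 0.685012
Keeping only the earthquake-present terms gives 0.080848, so
  P(earthquake | ¬alarm) = 0.080848 / 0.685012 ≈ 0.118

Now also conditioning on burglary=true:
Numerator (weight on configurations with earthquake): 0.16*0.31 = 0.049600
The normalizing constant is 0.38*0.69 + 0.16*0.31 = 0.311800
P(earthquake | ¬alarm, burglary) = 0.049600/0.311800 ≈ 0.159

P(earthquake | ¬alarm) ≈ 0.118; P(earthquake | ¬alarm, burglary) ≈ 0.159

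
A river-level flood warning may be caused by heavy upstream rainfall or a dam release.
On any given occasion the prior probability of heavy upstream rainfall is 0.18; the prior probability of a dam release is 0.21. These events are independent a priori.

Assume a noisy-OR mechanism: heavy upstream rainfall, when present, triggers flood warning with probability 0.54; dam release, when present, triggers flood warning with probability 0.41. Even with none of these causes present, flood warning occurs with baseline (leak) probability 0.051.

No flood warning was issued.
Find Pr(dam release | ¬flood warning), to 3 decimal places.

Under noisy-OR, P(flood warning | causes) = 1 − (1−0.051)·∏(1−qᵢ) over the active causes.
By total probability over the 4 (heavy upstream rainfall, dam release) configurations:
  P(¬flood warning) = 0.949*0.82*0.79 + 0.55991*0.82*0.21 + 0.43654*0.18*0.79 + 0.257559*0.18*0.21
        = 0.614762 + 0.096417 + 0.062076 + 0.009736 = 0.782991
Configurations with dam release contribute 0.106153, so
  P(dam release | ¬flood warning) = 0.106153 / 0.782991 ≈ 0.136

Pr(dam release | ¬flood warning) ≈ 0.136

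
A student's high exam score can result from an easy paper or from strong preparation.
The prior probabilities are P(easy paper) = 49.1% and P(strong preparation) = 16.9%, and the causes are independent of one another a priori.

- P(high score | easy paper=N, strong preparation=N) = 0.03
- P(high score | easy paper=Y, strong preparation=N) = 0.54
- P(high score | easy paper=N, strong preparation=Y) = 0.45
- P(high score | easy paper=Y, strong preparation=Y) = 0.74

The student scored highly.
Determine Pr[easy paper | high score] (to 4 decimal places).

Pr[easy paper | high score] ≈ 0.8457

Enumerate the 4 (easy paper, strong preparation) configurations and weight by the priors:
  P(high score) = 0.03×0.509×0.831 + 0.45×0.509×0.169 + 0.54×0.491×0.831 + 0.74×0.491×0.169
        = 0.012689 + 0.038709 + 0.220331 + 0.061404 = 0.333133
The terms with easy paper present sum to 0.281735, so
  P(easy paper | high score) = 0.281735 / 0.333133 ≈ 0.8457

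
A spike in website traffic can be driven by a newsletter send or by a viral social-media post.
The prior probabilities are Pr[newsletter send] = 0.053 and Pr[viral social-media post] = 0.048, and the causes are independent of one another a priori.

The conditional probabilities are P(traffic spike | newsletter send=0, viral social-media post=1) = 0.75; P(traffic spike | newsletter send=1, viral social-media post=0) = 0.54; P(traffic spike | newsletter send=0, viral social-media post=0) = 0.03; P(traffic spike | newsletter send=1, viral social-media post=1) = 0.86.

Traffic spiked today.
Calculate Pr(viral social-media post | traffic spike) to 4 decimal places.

Pr(viral social-media post | traffic spike) ≈ 0.4006

Enumerate the 4 (newsletter send, viral social-media post) configurations and weight by the priors:
  P(traffic spike) = 0.03×0.947×0.952 + 0.75×0.947×0.048 + 0.54×0.053×0.952 + 0.86×0.053×0.048
        = 0.027046 + 0.034092 + 0.027246 + 0.002188 = 0.090572
Configurations with viral social-media post contribute 0.036280, so
  P(viral social-media post | traffic spike) = 0.036280 / 0.090572 ≈ 0.4006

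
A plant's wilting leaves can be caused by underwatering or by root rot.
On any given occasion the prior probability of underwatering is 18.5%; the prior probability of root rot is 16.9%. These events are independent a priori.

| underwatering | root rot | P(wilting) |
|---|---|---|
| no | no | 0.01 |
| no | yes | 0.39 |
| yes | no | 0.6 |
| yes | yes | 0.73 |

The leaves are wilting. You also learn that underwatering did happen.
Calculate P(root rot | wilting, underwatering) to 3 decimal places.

P(root rot | wilting, underwatering) ≈ 0.198

For the numerator, keep only root rot=true terms: 0.73·0.169 = 0.123370
Normalizer over all consistent configurations: 0.6·0.831 + 0.73·0.169 = 0.621970
Posterior = 0.123370 / 0.621970 ≈ 0.198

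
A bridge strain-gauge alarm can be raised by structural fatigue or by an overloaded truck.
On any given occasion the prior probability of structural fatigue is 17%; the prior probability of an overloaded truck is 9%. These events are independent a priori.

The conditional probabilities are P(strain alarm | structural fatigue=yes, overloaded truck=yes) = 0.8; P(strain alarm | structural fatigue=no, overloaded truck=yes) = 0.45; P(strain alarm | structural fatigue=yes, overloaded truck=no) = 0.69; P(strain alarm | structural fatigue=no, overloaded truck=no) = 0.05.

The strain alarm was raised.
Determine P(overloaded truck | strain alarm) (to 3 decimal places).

P(overloaded truck | strain alarm) ≈ 0.241

Enumerate the 4 (structural fatigue, overloaded truck) configurations and weight by the priors:
  P(strain alarm) = 0.05·0.83·0.91 + 0.45·0.83·0.09 + 0.69·0.17·0.91 + 0.8·0.17·0.09
        = 0.037765 + 0.033615 + 0.106743 + 0.012240 = 0.190363
Configurations with overloaded truck contribute 0.045855, so
  P(overloaded truck | strain alarm) = 0.045855 / 0.190363 ≈ 0.241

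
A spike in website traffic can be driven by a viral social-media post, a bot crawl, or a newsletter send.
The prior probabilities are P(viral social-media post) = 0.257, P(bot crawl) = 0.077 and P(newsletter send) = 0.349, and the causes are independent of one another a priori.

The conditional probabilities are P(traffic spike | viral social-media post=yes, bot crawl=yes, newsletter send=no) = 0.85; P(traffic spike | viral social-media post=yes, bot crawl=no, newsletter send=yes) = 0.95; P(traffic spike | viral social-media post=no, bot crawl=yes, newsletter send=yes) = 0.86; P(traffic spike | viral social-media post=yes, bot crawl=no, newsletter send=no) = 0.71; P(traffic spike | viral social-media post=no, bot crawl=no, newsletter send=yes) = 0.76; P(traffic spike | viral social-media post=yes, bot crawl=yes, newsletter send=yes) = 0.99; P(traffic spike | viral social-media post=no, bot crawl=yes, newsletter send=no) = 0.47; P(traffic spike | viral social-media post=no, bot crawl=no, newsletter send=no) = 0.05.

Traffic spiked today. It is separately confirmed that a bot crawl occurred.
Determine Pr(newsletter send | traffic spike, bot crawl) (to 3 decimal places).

P(traffic spike | bot crawl) = 0.47*0.743*0.651 + 0.86*0.743*0.349 + 0.85*0.257*0.651 + 0.99*0.257*0.349 = 0.227336 + 0.223004 + 0.142211 + 0.088796 = 0.681347
The newsletter send-present share is 0.223004 + 0.088796 = 0.311800.
Hence the posterior is 0.311800/0.681347 ≈ 0.458.

Pr(newsletter send | traffic spike, bot crawl) ≈ 0.458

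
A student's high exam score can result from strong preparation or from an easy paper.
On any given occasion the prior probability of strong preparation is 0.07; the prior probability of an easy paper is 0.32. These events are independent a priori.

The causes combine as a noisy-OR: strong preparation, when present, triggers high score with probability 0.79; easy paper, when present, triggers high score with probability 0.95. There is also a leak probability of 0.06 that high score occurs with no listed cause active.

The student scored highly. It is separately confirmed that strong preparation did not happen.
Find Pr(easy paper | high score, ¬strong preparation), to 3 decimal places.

Under noisy-OR, P(high score | causes) = 1 − (1−0.06)·∏(1−qᵢ) over the active causes.
Weight on easy paper=true, given the evidence: 0.953×0.32 = 0.304960
Normalizer over all consistent configurations: 0.06×0.68 + 0.953×0.32 = 0.345760
P(easy paper | high score, ¬strong preparation) = 0.304960/0.345760 ≈ 0.882

Pr(easy paper | high score, ¬strong preparation) ≈ 0.882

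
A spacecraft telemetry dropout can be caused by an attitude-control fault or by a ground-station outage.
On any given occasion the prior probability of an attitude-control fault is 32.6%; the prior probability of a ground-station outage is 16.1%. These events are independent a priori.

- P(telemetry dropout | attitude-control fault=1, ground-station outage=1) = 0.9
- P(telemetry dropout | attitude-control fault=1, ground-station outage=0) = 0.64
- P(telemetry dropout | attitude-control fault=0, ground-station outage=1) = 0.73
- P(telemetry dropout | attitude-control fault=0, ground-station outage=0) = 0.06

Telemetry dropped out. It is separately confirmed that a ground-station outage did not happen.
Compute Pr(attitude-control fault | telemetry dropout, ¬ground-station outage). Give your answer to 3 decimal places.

Pr(attitude-control fault | telemetry dropout, ¬ground-station outage) ≈ 0.838

Enumerate both values of attitude-control fault and weight by the priors:
  P(telemetry dropout | ¬ground-station outage) = 0.06·0.674 + 0.64·0.326
        = 0.040440 + 0.208640 = 0.249080
Configurations with attitude-control fault contribute 0.208640, so
  P(attitude-control fault | telemetry dropout, ¬ground-station outage) = 0.208640 / 0.249080 ≈ 0.838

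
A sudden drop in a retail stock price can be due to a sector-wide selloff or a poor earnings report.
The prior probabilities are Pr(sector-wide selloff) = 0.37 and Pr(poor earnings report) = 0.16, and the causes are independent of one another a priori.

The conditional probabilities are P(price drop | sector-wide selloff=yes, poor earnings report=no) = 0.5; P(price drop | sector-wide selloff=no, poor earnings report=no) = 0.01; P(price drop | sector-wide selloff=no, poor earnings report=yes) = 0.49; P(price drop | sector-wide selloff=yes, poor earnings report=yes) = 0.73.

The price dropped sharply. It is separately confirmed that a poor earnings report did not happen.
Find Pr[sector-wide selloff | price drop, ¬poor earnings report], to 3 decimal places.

Pr[sector-wide selloff | price drop, ¬poor earnings report] ≈ 0.967

Sum P(price drop|·) weighted by the priors over both values of sector-wide selloff:
  P(price drop | ¬poor earnings report) = 0.01*0.63 + 0.5*0.37
        = 0.006300 + 0.185000 = 0.191300
Keeping only the sector-wide selloff-present terms gives 0.185000, so
  P(sector-wide selloff | price drop, ¬poor earnings report) = 0.185000 / 0.191300 ≈ 0.967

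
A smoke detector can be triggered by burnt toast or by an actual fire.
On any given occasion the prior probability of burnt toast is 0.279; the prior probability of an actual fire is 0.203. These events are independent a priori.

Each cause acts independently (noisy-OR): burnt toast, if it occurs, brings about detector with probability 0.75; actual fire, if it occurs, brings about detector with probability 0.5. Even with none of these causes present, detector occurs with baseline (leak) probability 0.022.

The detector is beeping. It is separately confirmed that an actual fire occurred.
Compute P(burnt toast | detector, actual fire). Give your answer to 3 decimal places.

Under noisy-OR, P(detector | causes) = 1 − (1−0.022)·∏(1−qᵢ) over the active causes.
For the numerator, keep only burnt toast=true terms: 0.87775·0.279 = 0.244892
Normalizer over all consistent configurations: 0.511·0.721 + 0.87775·0.279 = 0.613323
Posterior = 0.244892 / 0.613323 ≈ 0.399

P(burnt toast | detector, actual fire) ≈ 0.399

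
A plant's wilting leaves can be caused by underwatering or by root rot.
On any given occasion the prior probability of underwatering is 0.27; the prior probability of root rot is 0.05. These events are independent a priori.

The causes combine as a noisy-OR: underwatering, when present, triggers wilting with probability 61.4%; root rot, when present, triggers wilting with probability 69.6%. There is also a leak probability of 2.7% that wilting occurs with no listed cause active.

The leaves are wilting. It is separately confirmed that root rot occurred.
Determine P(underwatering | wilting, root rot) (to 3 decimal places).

P(underwatering | wilting, root rot) ≈ 0.318

Under noisy-OR, P(wilting | causes) = 1 − (1−0.027)·∏(1−qᵢ) over the active causes.
P(wilting | root rot) = 0.704208×0.73 + 0.885824×0.27 = 0.514072 + 0.239172 = 0.753244
Restricting to configurations with underwatering present: 0.885824×0.27 = 0.239172.
P(underwatering | wilting, root rot) = 0.239172 / 0.753244 ≈ 0.318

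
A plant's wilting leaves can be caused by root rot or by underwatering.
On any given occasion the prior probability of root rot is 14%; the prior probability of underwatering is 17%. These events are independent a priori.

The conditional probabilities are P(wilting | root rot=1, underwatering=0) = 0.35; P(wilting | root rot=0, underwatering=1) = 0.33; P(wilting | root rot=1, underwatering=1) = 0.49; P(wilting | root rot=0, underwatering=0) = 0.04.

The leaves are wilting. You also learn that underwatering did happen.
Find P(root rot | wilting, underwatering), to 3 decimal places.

P(root rot | wilting, underwatering) ≈ 0.195

P(wilting | underwatering) = 0.33*0.86 + 0.49*0.14 = 0.283800 + 0.068600 = 0.352400
Restricting to configurations with root rot present: 0.49*0.14 = 0.068600.
Hence the posterior is 0.068600/0.352400 ≈ 0.195.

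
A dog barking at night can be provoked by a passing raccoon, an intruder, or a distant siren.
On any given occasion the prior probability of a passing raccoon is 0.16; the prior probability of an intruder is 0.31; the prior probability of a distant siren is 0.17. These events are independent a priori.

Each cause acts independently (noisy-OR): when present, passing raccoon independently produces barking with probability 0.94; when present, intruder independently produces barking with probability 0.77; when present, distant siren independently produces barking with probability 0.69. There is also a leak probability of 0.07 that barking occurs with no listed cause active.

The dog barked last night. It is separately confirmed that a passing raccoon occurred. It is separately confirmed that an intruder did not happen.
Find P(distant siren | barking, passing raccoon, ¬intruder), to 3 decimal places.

P(distant siren | barking, passing raccoon, ¬intruder) ≈ 0.176

Under noisy-OR, P(barking | causes) = 1 − (1−0.07)·∏(1−qᵢ) over the active causes.
P(barking | passing raccoon, ¬intruder) = 0.9442×0.83 + 0.982702×0.17 = 0.783686 + 0.167059 = 0.950745
The distant siren-present share is 0.982702×0.17 = 0.167059.
So P(distant siren | barking, passing raccoon, ¬intruder) = 0.167059/0.950745 ≈ 0.176.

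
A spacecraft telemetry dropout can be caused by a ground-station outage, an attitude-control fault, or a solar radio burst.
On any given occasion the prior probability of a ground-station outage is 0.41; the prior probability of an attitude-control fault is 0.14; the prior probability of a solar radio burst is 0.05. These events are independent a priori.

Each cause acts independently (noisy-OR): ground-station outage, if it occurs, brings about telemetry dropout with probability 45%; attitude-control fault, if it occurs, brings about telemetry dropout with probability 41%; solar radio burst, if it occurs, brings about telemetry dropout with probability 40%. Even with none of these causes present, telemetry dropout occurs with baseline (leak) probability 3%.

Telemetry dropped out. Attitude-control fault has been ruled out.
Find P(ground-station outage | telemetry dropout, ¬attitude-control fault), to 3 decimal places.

Under noisy-OR, P(telemetry dropout | causes) = 1 − (1−0.03)·∏(1−qᵢ) over the active causes.
P(telemetry dropout | ¬attitude-control fault) = 0.03·0.59·0.95 + 0.418·0.59·0.05 + 0.4665·0.41·0.95 + 0.6799·0.41·0.05 = 0.016815 + 0.012331 + 0.181702 + 0.013938 = 0.224786
Restricting to configurations with ground-station outage present: 0.181702 + 0.013938 = 0.195640.
So P(ground-station outage | telemetry dropout, ¬attitude-control fault) = 0.195640/0.224786 ≈ 0.870.

P(ground-station outage | telemetry dropout, ¬attitude-control fault) ≈ 0.870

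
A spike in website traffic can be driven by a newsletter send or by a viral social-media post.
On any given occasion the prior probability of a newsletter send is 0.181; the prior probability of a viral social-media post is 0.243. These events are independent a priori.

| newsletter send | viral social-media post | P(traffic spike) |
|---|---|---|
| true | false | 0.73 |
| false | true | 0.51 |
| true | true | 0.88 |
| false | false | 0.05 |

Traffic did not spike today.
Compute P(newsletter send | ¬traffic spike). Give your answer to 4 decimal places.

Sum P(¬traffic spike|·) weighted by the priors over the 4 (newsletter send, viral social-media post) configurations:
  P(¬traffic spike) = 0.95·0.819·0.757 + 0.49·0.819·0.243 + 0.27·0.181·0.757 + 0.12·0.181·0.243
        = 0.588984 + 0.097518 + 0.036995 + 0.005278 = 0.728775
Keeping only the newsletter send-present terms gives 0.042273, so
  P(newsletter send | ¬traffic spike) = 0.042273 / 0.728775 ≈ 0.0580

P(newsletter send | ¬traffic spike) ≈ 0.0580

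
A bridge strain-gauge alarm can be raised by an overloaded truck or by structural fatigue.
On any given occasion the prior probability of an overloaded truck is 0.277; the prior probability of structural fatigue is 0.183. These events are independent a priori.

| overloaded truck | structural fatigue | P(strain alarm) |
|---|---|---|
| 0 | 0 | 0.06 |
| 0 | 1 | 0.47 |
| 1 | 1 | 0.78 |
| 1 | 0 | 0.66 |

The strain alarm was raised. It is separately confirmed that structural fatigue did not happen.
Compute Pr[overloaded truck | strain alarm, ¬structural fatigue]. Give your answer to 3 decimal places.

Pr[overloaded truck | strain alarm, ¬structural fatigue] ≈ 0.808

Enumerate both values of overloaded truck and weight by the priors:
  P(strain alarm | ¬structural fatigue) = 0.06*0.723 + 0.66*0.277
        = 0.043380 + 0.182820 = 0.226200
Keeping only the overloaded truck-present terms gives 0.182820, so
  P(overloaded truck | strain alarm, ¬structural fatigue) = 0.182820 / 0.226200 ≈ 0.808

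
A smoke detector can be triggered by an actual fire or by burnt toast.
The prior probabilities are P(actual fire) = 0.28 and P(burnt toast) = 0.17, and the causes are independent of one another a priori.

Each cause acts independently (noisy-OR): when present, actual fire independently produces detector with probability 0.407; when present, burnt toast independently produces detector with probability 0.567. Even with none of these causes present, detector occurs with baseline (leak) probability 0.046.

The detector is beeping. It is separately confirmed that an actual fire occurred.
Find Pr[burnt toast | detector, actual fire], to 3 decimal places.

Under noisy-OR, P(detector | causes) = 1 − (1−0.046)·∏(1−qᵢ) over the active causes.
Enumerate both values of burnt toast and weight by the priors:
  P(detector | actual fire) = 0.434278×0.83 + 0.755042×0.17
        = 0.360451 + 0.128357 = 0.488808
Keeping only the burnt toast-present terms gives 0.128357, so
  P(burnt toast | detector, actual fire) = 0.128357 / 0.488808 ≈ 0.263

Pr[burnt toast | detector, actual fire] ≈ 0.263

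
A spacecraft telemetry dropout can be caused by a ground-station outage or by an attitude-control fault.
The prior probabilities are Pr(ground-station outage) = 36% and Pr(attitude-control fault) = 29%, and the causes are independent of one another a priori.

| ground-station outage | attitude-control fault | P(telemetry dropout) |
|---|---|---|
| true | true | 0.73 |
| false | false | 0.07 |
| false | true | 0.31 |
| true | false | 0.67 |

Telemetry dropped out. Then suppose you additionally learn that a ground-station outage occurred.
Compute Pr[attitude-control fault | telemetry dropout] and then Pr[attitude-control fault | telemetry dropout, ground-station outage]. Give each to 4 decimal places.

Numerator (weight on configurations with attitude-control fault): 0.057536 + 0.076212 = 0.133748
Denominator P(telemetry dropout): 0.07·0.64·0.71 + 0.31·0.64·0.29 + 0.67·0.36·0.71 + 0.73·0.36·0.29 = 0.336808
Posterior = 0.133748 / 0.336808 ≈ 0.3971

Now condition on the additional information:
Sum P(telemetry dropout|·) weighted by the priors over both values of attitude-control fault:
  P(telemetry dropout | ground-station outage) = 0.67·0.71 + 0.73·0.29
        = 0.475700 + 0.211700 = 0.687400
The terms with attitude-control fault present sum to 0.211700, so
  P(attitude-control fault | telemetry dropout, ground-station outage) = 0.211700 / 0.687400 ≈ 0.3080

Pr[attitude-control fault | telemetry dropout] ≈ 0.3971; Pr[attitude-control fault | telemetry dropout, ground-station outage] ≈ 0.3080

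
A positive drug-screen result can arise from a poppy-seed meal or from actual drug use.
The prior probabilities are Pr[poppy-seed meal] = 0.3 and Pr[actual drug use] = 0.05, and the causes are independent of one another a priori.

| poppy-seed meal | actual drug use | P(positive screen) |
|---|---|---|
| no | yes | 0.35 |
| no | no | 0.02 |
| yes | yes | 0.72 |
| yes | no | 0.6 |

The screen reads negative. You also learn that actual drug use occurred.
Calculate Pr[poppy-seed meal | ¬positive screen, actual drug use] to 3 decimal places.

Numerator (weight on configurations with poppy-seed meal): 0.28×0.3 = 0.084000
Normalizer over all consistent configurations: 0.65×0.7 + 0.28×0.3 = 0.539000
P(poppy-seed meal | ¬positive screen, actual drug use) = 0.084000/0.539000 ≈ 0.156

Pr[poppy-seed meal | ¬positive screen, actual drug use] ≈ 0.156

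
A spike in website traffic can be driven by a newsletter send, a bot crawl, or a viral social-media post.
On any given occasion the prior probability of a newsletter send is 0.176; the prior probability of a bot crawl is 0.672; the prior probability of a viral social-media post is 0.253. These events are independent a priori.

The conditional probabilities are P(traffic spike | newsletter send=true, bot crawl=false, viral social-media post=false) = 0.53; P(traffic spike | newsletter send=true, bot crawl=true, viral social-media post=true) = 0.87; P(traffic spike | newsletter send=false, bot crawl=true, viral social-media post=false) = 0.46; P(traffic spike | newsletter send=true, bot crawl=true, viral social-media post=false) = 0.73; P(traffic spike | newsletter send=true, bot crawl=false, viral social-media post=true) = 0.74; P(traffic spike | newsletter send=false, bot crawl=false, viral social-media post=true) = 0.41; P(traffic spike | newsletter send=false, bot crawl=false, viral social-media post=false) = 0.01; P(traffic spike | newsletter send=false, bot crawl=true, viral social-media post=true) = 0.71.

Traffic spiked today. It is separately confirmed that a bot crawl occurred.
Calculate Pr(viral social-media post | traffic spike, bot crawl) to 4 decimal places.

P(traffic spike | bot crawl) = 0.46*0.824*0.747 + 0.71*0.824*0.253 + 0.73*0.176*0.747 + 0.87*0.176*0.253 = 0.283143 + 0.148015 + 0.095975 + 0.038739 = 0.565872
The viral social-media post-present share is 0.148015 + 0.038739 = 0.186754.
P(viral social-media post | traffic spike, bot crawl) = 0.186754 / 0.565872 ≈ 0.3300

Pr(viral social-media post | traffic spike, bot crawl) ≈ 0.3300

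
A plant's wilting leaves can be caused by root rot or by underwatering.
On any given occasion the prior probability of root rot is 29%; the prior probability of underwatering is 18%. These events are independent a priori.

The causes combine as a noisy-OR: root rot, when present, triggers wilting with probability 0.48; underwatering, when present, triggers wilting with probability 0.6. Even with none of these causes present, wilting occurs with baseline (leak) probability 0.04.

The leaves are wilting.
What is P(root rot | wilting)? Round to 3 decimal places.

Under noisy-OR, P(wilting | causes) = 1 − (1−0.04)·∏(1−qᵢ) over the active causes.
Enumerate the 4 (root rot, underwatering) configurations and weight by the priors:
  P(wilting) = 0.04×0.71×0.82 + 0.616×0.71×0.18 + 0.5008×0.29×0.82 + 0.80032×0.29×0.18
        = 0.023288 + 0.078725 + 0.119090 + 0.041777 = 0.262880
Configurations with root rot contribute 0.160867, so
  P(root rot | wilting) = 0.160867 / 0.262880 ≈ 0.612

P(root rot | wilting) ≈ 0.612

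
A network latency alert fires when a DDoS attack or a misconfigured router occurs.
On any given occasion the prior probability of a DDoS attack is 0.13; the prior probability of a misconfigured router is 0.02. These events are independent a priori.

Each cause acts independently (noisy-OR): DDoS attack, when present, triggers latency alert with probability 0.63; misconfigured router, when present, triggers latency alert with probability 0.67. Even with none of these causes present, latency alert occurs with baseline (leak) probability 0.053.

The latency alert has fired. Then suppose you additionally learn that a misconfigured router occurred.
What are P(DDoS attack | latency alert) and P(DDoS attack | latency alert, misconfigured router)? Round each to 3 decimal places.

Under noisy-OR, P(latency alert | causes) = 1 − (1−0.053)·∏(1−qᵢ) over the active causes.
P(latency alert) = 0.053*0.87*0.98 + 0.68749*0.87*0.02 + 0.64961*0.13*0.98 + 0.884371*0.13*0.02 = 0.045188 + 0.011962 + 0.082760 + 0.002299 = 0.142209
The DDoS attack-present share is 0.082760 + 0.002299 = 0.085059.
Hence the posterior is 0.085059/0.142209 ≈ 0.598.

With the extra evidence:
Sum P(latency alert|·) weighted by the priors over both values of DDoS attack:
  P(latency alert | misconfigured router) = 0.68749*0.87 + 0.884371*0.13
        = 0.598116 + 0.114968 = 0.713084
Configurations with DDoS attack contribute 0.114968, so
  P(DDoS attack | latency alert, misconfigured router) = 0.114968 / 0.713084 ≈ 0.161

P(DDoS attack | latency alert) ≈ 0.598; P(DDoS attack | latency alert, misconfigured router) ≈ 0.161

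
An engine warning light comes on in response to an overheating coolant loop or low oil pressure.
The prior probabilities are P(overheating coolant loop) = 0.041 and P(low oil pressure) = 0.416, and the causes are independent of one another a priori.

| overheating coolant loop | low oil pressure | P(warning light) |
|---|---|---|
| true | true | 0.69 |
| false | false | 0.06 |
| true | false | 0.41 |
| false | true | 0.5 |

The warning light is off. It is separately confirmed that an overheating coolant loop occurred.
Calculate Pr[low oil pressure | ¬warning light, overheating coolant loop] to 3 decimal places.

Enumerate both values of low oil pressure and weight by the priors:
  P(¬warning light | overheating coolant loop) = 0.59*0.584 + 0.31*0.416
        = 0.344560 + 0.128960 = 0.473520
The terms with low oil pressure present sum to 0.128960, so
  P(low oil pressure | ¬warning light, overheating coolant loop) = 0.128960 / 0.473520 ≈ 0.272

Pr[low oil pressure | ¬warning light, overheating coolant loop] ≈ 0.272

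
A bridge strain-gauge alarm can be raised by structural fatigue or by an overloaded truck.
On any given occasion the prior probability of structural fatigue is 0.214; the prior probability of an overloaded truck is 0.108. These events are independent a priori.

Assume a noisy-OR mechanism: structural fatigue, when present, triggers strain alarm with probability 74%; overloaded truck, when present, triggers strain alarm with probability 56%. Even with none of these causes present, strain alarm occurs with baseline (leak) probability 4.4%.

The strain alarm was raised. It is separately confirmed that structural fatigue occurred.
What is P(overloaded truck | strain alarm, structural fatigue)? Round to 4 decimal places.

Under noisy-OR, P(strain alarm | causes) = 1 − (1−0.044)·∏(1−qᵢ) over the active causes.
Enumerate both values of overloaded truck and weight by the priors:
  P(strain alarm | structural fatigue) = 0.75144×0.892 + 0.890634×0.108
        = 0.670284 + 0.096188 = 0.766472
Configurations with overloaded truck contribute 0.096188, so
  P(overloaded truck | strain alarm, structural fatigue) = 0.096188 / 0.766472 ≈ 0.1255

P(overloaded truck | strain alarm, structural fatigue) ≈ 0.1255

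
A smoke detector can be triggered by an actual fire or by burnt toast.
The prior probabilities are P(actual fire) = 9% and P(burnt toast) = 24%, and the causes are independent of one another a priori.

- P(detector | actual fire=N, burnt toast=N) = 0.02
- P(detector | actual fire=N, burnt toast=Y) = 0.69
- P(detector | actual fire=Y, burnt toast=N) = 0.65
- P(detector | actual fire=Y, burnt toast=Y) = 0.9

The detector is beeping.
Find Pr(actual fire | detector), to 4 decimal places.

Weight on actual fire=true, given the evidence: 0.044460 + 0.019440 = 0.063900
The normalizing constant is 0.02×0.91×0.76 + 0.69×0.91×0.24 + 0.65×0.09×0.76 + 0.9×0.09×0.24 = 0.228428
Posterior = 0.063900 / 0.228428 ≈ 0.2797

Pr(actual fire | detector) ≈ 0.2797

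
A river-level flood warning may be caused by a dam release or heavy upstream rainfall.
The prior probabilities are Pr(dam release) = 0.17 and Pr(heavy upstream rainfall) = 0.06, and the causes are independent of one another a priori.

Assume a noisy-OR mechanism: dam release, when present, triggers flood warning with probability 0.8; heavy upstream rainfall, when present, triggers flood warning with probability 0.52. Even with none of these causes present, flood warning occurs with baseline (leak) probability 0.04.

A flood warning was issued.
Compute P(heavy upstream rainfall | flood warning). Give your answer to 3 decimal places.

P(heavy upstream rainfall | flood warning) ≈ 0.184

Under noisy-OR, P(flood warning | causes) = 1 − (1−0.04)·∏(1−qᵢ) over the active causes.
For the numerator, keep only heavy upstream rainfall=true terms: 0.026852 + 0.009260 = 0.036112
The normalizing constant is 0.04·0.83·0.94 + 0.5392·0.83·0.06 + 0.808·0.17·0.94 + 0.90784·0.17·0.06 = 0.196438
P(heavy upstream rainfall | flood warning) = 0.036112/0.196438 ≈ 0.184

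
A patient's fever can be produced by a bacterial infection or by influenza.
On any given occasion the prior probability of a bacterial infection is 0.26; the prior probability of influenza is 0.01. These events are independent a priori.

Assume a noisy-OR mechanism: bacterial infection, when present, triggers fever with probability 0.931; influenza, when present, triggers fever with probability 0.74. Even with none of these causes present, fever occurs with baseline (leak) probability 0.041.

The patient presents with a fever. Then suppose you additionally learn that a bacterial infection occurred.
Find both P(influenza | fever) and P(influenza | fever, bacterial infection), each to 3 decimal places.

Under noisy-OR, P(fever | causes) = 1 − (1−0.041)·∏(1−qᵢ) over the active causes.
Enumerate the 4 (bacterial infection, influenza) configurations and weight by the priors:
  P(fever) = 0.041×0.74×0.99 + 0.75066×0.74×0.01 + 0.933829×0.26×0.99 + 0.982796×0.26×0.01
        = 0.030037 + 0.005555 + 0.240368 + 0.002555 = 0.278515
Keeping only the influenza-present terms gives 0.008110, so
  P(influenza | fever) = 0.008110 / 0.278515 ≈ 0.029

Now condition on the additional information:
P(fever | bacterial infection) = 0.933829·0.99 + 0.982796·0.01 = 0.924491 + 0.009828 = 0.934319
Restricting to configurations with influenza present: 0.982796·0.01 = 0.009828.
So P(influenza | fever, bacterial infection) = 0.009828/0.934319 ≈ 0.011.

P(influenza | fever) ≈ 0.029; P(influenza | fever, bacterial infection) ≈ 0.011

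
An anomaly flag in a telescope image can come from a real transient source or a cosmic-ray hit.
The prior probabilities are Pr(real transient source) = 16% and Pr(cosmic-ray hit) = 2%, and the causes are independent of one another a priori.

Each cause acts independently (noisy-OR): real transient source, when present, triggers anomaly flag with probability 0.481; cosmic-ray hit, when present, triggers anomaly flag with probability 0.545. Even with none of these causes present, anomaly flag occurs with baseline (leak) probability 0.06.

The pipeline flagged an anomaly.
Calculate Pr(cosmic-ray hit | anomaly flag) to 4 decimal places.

Under noisy-OR, P(anomaly flag | causes) = 1 − (1−0.06)·∏(1−qᵢ) over the active causes.
P(anomaly flag) = 0.06·0.84·0.98 + 0.5723·0.84·0.02 + 0.51214·0.16·0.98 + 0.778024·0.16·0.02 = 0.049392 + 0.009615 + 0.080304 + 0.002490 = 0.141801
Of this, 0.012105 comes from 0.009615 + 0.002490 (the cosmic-ray hit=true cases).
So P(cosmic-ray hit | anomaly flag) = 0.012105/0.141801 ≈ 0.0854.

Pr(cosmic-ray hit | anomaly flag) ≈ 0.0854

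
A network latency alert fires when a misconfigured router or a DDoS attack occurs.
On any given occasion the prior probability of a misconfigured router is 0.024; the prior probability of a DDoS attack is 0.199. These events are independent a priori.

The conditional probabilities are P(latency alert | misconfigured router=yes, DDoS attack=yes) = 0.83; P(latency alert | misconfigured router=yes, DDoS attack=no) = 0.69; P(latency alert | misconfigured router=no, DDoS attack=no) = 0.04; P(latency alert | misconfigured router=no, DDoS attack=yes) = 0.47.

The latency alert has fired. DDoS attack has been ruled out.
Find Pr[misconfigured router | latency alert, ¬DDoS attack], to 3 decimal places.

Weight on misconfigured router=true, given the evidence: 0.69·0.024 = 0.016560
Denominator P(latency alert | ¬DDoS attack): 0.04·0.976 + 0.69·0.024 = 0.055600
P(misconfigured router | latency alert, ¬DDoS attack) = 0.016560/0.055600 ≈ 0.298

Pr[misconfigured router | latency alert, ¬DDoS attack] ≈ 0.298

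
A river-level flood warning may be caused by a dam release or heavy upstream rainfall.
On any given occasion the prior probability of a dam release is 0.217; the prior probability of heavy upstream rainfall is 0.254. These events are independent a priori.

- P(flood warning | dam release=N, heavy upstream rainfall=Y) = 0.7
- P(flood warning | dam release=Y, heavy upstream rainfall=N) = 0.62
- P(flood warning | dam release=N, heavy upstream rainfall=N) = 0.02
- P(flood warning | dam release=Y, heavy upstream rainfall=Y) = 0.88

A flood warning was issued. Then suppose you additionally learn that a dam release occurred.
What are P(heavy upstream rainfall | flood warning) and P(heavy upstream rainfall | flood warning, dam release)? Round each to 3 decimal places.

P(flood warning) = 0.02*0.783*0.746 + 0.7*0.783*0.254 + 0.62*0.217*0.746 + 0.88*0.217*0.254 = 0.011682 + 0.139217 + 0.100367 + 0.048504 = 0.299770
The heavy upstream rainfall-present share is 0.139217 + 0.048504 = 0.187721.
So P(heavy upstream rainfall | flood warning) = 0.187721/0.299770 ≈ 0.626.

With the extra evidence:
Enumerate both values of heavy upstream rainfall and weight by the priors:
  P(flood warning | dam release) = 0.62*0.746 + 0.88*0.254
        = 0.462520 + 0.223520 = 0.686040
The terms with heavy upstream rainfall present sum to 0.223520, so
  P(heavy upstream rainfall | flood warning, dam release) = 0.223520 / 0.686040 ≈ 0.326
This is intercausal reasoning (explaining away): once dam release accounts for the flood warning, heavy upstream rainfall becomes less likely.

P(heavy upstream rainfall | flood warning) ≈ 0.626; P(heavy upstream rainfall | flood warning, dam release) ≈ 0.326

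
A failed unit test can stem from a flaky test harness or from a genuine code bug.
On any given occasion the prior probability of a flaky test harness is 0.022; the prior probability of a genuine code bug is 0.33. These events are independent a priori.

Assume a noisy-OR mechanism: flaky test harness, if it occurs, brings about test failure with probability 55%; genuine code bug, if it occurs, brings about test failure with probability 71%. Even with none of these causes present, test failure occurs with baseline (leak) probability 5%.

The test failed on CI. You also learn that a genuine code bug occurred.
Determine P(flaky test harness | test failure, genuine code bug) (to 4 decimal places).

Under noisy-OR, P(test failure | causes) = 1 − (1−0.05)·∏(1−qᵢ) over the active causes.
Weight on flaky test harness=true, given the evidence: 0.876025·0.022 = 0.019273
Normalizer over all consistent configurations: 0.7245·0.978 + 0.876025·0.022 = 0.727834
Posterior = 0.019273 / 0.727834 ≈ 0.0265

P(flaky test harness | test failure, genuine code bug) ≈ 0.0265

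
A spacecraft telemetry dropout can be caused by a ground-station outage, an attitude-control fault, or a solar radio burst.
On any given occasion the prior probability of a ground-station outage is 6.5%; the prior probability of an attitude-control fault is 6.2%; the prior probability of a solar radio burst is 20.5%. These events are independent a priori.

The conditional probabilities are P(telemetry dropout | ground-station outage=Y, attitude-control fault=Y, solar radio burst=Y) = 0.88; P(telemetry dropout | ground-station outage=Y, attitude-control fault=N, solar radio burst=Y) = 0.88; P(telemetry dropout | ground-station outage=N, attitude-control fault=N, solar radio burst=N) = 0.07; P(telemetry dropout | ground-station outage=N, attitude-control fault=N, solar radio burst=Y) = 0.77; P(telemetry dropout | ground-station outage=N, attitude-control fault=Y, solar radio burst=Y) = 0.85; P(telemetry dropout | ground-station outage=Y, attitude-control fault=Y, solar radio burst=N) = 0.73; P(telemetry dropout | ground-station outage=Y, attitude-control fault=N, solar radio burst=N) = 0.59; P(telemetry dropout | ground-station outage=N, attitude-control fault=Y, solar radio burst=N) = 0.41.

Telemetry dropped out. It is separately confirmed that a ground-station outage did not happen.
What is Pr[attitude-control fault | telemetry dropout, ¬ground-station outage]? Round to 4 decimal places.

By total probability over the 4 (attitude-control fault, solar radio burst) configurations:
  P(telemetry dropout | ¬ground-station outage) = 0.07*0.938*0.795 + 0.77*0.938*0.205 + 0.41*0.062*0.795 + 0.85*0.062*0.205
        = 0.052200 + 0.148063 + 0.020209 + 0.010803 = 0.231275
Configurations with attitude-control fault contribute 0.031012, so
  P(attitude-control fault | telemetry dropout, ¬ground-station outage) = 0.031012 / 0.231275 ≈ 0.1341

Pr[attitude-control fault | telemetry dropout, ¬ground-station outage] ≈ 0.1341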